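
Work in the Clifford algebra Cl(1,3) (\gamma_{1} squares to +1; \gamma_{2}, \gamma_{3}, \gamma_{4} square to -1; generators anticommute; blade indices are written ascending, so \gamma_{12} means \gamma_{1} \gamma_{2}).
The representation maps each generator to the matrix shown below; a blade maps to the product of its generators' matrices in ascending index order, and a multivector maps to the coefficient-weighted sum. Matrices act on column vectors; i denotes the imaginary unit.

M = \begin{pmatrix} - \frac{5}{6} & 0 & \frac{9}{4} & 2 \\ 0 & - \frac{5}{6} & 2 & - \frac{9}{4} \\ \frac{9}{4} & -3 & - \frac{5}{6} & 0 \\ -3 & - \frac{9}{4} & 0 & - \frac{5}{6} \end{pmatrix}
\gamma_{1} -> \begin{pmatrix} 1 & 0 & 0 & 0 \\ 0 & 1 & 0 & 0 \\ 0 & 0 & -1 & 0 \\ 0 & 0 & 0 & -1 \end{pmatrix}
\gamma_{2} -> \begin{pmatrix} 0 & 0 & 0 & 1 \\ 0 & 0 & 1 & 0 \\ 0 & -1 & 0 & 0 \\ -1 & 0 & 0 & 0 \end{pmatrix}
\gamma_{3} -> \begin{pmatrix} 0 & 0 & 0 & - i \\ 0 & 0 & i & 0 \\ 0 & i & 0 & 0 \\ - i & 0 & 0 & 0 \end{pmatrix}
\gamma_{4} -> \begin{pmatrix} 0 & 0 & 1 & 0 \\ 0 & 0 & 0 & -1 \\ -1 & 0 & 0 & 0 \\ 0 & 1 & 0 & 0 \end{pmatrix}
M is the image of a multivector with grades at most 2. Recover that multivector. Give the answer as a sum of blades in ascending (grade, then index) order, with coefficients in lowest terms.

Method: the blade images are trace-orthogonal — tr(rho(e_A) rho(e_B)^-1) = 4 if A = B and 0 otherwise — and rho(e_A)^-1 = (e_A)^2 * rho(e_A) with (e_A)^2 = +1 or -1, so the coefficient of e_A in the preimage is (e_A)^2 * tr(M rho(e_A))/4.
Nonzero projections over blades of grade <= 2: 1: (1)^2 = +1, tr(M 1) = - \frac{10}{3}, coefficient -\frac{5}{6}; \gamma_{2}: (\gamma_{2})^2 = -1, tr(M rho(\gamma_{2})) = -10, coefficient \frac{5}{2}; \gamma_{12}: (\gamma_{12})^2 = +1, tr(M rho(\gamma_{12})) = -2, coefficient -\frac{1}{2}; \gamma_{14}: (\gamma_{14})^2 = +1, tr(M rho(\gamma_{14})) = 9, coefficient \frac{9}{4}. Every other blade of grade <= 2 projects to 0.
Answer: -\frac{5}{6} + \frac{5}{2} \gamma_{2} - \frac{1}{2} \gamma_{12} + \frac{9}{4} \gamma_{14}


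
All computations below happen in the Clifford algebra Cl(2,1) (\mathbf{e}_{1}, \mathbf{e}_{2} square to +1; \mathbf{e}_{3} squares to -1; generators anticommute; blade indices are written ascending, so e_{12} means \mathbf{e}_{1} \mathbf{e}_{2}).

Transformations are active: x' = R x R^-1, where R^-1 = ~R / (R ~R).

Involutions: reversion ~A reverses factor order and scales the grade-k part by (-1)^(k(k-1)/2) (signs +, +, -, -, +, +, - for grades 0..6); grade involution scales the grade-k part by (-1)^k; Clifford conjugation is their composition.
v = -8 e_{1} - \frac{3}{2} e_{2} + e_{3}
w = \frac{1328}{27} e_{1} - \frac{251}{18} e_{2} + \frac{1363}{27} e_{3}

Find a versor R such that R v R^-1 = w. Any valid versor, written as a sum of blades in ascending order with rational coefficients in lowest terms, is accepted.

Key observation: q(v) = q(w) = \frac{261}{4} (sandwiches preserve the norm), so R = v + w = \frac{1112}{27} e_{1} - \frac{139}{9} e_{2} + \frac{1390}{27} e_{3} works whenever it is invertible — the component of v along it is kept and (v - w)/2 reverses, sending v to w.
Answer: \frac{1112}{27} e_{1} - \frac{139}{9} e_{2} + \frac{1390}{27} e_{3}


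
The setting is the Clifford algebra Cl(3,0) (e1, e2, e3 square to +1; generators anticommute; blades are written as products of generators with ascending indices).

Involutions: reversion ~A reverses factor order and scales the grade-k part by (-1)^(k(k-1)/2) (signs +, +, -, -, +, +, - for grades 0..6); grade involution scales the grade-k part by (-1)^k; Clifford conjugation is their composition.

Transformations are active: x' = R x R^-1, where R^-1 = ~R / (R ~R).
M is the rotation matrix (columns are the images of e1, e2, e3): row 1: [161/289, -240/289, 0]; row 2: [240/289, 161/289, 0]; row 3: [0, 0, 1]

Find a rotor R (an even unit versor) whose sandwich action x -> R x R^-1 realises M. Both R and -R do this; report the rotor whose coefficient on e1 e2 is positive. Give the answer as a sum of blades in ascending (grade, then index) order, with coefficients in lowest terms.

Method: write R = a + b12*e1 e2 + b13*e1 e3 + b23*e2 e3 with a^2 + b12^2 + b13^2 + b23^2 = 1 (so R^-1 = ~R). Expanding the columns R e_j ~R gives tr M = 4a^2 - 1 and, from the antisymmetric part, M21 - M12 = -4a*b12, M13 - M31 = 4a*b13, M32 - M23 = -4a*b23.
Here tr M = 611/289, so a^2 = (1 + tr M)/4 = 225/289 and a = ±15/17. Taking a = 15/17: M21 - M12 = 480/289, M13 - M31 = 0, M32 - M23 = 0, giving b12 = -8/17, b13 = 0, b23 = 0, i.e. R = 15/17 - 8/17*e1 e2.
Its e1 e2 coefficient is negative, so report the other preimage -R.
Answer: -15/17 + 8/17*e1 e2. Key observation: the double cover Spin(3) -> SO(3) sends R and -R to the same matrix (trace 611/289 here), so the stated sign of the e1 e2 coefficient is what selects one sheet.


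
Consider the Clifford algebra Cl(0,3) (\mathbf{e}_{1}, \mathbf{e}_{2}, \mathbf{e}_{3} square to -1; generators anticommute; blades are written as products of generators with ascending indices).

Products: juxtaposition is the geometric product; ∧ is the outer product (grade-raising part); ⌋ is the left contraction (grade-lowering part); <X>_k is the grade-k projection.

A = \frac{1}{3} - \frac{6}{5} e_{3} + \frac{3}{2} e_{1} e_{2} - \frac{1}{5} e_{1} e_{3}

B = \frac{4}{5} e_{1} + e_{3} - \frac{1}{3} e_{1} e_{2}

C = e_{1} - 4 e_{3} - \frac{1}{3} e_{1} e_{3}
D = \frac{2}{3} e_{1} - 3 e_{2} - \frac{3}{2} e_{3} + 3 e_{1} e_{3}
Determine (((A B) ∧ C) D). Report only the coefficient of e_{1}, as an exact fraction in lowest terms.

step 1: \frac{17}{10} + \frac{7}{15} e_{1} + \frac{6}{5} e_{2} + \frac{13}{75} e_{3} - \frac{1}{9} e_{1} e_{2} + \frac{24}{25} e_{1} e_{3} - \frac{1}{15} e_{2} e_{3} + \frac{19}{10} e_{1} e_{2} e_{3}
step 2: \frac{17}{10} e_{1} - \frac{34}{5} e_{3} - \frac{6}{5} e_{1} e_{2} - \frac{391}{150} e_{1} e_{3} - \frac{24}{5} e_{2} e_{3} + \frac{7}{9} e_{1} e_{2} e_{3}
step 3: -\frac{527}{150} - \frac{2791}{100} e_{1} - \frac{17}{3} e_{2} + \frac{3403}{450} e_{3} + \frac{157}{15} e_{1} e_{2} - \frac{7}{20} e_{1} e_{3} - \frac{662}{27} e_{2} e_{3} - \frac{461}{50} e_{1} e_{2} e_{3}
Answer: -\frac{2791}{100}


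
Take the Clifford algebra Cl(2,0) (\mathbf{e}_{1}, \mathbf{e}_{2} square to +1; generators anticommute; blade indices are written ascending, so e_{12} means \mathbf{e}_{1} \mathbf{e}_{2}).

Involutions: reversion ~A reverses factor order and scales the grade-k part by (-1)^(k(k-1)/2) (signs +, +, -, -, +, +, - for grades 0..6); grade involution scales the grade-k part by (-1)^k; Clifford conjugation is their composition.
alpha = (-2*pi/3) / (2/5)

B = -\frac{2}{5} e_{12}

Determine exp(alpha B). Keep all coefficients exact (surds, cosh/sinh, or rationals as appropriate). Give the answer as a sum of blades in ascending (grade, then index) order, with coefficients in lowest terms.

B^2 = (-\frac{2}{5})^2*(e_{12})^2 = \frac{4}{25}*(-1) = -\frac{4}{25} (a basis 2-blade squares to minus the product of its generators' squares).
B^2 = -\frac{4}{25} — B^2 < 0, so the exponential closes trigonometrically: l = \frac{2}{5}, alpha*l = - \frac{2 \pi}{3}, so exp(alpha B) = cos(- \frac{2 \pi}{3}) + (sin(- \frac{2 \pi}{3})/(\frac{2}{5}))*B = - \frac{1}{2} + (- \frac{5 \sqrt{3}}{4})*B.
Answer: - \frac{1}{2} + \frac{\sqrt{3}}{2} e_{12}


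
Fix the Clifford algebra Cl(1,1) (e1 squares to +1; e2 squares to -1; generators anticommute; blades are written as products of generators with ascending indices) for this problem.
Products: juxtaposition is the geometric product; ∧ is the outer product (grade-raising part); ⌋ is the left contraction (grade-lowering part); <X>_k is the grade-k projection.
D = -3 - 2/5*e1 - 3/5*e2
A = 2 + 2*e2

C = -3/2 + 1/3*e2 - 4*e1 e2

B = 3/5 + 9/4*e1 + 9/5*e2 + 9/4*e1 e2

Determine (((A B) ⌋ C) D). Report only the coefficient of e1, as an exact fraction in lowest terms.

step 1: -12/5 + 9*e1 + 24/5*e2
step 2: 2 - 96/5*e1 - 184/5*e2 + 48/5*e1 e2
step 3: -102/5 + 1564/25*e1 + 2826/25*e2 - 32*e1 e2
Answer: 1564/25


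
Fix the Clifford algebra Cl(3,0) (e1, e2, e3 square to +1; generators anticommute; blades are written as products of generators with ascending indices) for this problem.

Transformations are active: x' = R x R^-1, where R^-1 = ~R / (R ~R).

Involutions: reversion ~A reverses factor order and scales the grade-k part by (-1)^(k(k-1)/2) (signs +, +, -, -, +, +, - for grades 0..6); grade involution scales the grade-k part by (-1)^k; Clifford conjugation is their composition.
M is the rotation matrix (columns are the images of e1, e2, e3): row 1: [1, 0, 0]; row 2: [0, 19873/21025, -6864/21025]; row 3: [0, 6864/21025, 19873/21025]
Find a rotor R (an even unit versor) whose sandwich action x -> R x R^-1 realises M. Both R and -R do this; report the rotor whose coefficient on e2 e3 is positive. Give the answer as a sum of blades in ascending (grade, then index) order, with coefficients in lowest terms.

Method: write R = a + b12*e1 e2 + b13*e1 e3 + b23*e2 e3 with a^2 + b12^2 + b13^2 + b23^2 = 1 (so R^-1 = ~R). Expanding the columns R e_j ~R gives tr M = 4a^2 - 1 and, from the antisymmetric part, M21 - M12 = -4a*b12, M13 - M31 = 4a*b13, M32 - M23 = -4a*b23.
Here tr M = 60771/21025, so a^2 = (1 + tr M)/4 = 20449/21025 and a = ±143/145. Taking a = 143/145: M21 - M12 = 0, M13 - M31 = 0, M32 - M23 = 13728/21025, giving b12 = 0, b13 = 0, b23 = -24/145, i.e. R = 143/145 - 24/145*e2 e3.
Its e2 e3 coefficient is negative, so report the other preimage -R.
Answer: -143/145 + 24/145*e2 e3. Recall the cover is two-to-one: with M of trace 60771/21025, both preimages act alike, and the stated e2 e3 sign chooses the sheet.


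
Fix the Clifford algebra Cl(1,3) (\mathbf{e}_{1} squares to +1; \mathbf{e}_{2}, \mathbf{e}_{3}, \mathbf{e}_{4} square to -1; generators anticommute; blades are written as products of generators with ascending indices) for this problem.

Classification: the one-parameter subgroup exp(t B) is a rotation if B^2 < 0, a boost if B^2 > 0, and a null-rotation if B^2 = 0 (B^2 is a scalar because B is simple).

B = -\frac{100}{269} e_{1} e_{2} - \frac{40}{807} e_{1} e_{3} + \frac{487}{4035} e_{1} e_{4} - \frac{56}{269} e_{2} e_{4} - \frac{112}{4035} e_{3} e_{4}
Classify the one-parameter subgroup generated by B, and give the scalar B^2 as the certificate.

B^2 term by term: the squares give (-\frac{100}{269})^2*(e_{1} e_{2})^2 + (-\frac{40}{807})^2*(e_{1} e_{3})^2 + (\frac{487}{4035})^2*(e_{1} e_{4})^2 + (-\frac{56}{269})^2*(e_{2} e_{4})^2 + (-\frac{112}{4035})^2*(e_{3} e_{4})^2 = \frac{10000}{72361}*(+1) + \frac{1600}{651249}*(+1) + \frac{237169}{16281225}*(+1) + \frac{3136}{72361}*(-1) + \frac{12544}{16281225}*(-1) = \frac{1}{9} (each basis 2-blade squares to minus the product of its generators' squares); cross terms between blades sharing an index anticommute and cancel; the commuting (index-disjoint) pairs give grade-4 terms 2*c*c'*(blade product), which cancel blade by blade — e_{1} e_{2} e_{3} e_{4}: \frac{4480}{217083} - \frac{4480}{217083} = 0 — confirming B is simple. So B^2 = \frac{1}{9}.
Answer: boost, certificate B^2 = \frac{1}{9}. The class reads off the invariant scalar \frac{1}{9} directly.


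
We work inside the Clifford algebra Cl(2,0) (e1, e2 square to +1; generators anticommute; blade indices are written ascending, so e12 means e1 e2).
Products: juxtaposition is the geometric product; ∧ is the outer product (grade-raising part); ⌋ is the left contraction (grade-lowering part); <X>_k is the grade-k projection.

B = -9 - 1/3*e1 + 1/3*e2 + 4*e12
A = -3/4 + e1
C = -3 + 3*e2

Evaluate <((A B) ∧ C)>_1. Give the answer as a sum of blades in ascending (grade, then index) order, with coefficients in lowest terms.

step 1: 77/12 - 35/4*e1 + 15/4*e2 - 8/3*e12
step 2: -77/4 + 105/4*e1 + 8*e2 - 73/4*e12
step 3: 105/4*e1 + 8*e2
Answer: 105/4*e1 + 8*e2


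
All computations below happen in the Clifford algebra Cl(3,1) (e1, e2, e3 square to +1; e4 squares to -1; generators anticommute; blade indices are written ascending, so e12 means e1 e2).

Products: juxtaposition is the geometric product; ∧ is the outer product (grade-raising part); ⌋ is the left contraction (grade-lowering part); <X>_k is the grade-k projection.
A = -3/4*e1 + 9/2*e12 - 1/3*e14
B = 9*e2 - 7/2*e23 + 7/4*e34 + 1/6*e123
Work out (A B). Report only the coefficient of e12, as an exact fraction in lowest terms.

step 1: 81/2*e1 - 3/4*e3 - 27/4*e12 - 49/3*e13 - 1/8*e23 + 21/8*e123 + 3*e124 - 21/16*e134 + 1/18*e234 + 217/24*e1234
Answer: -27/4


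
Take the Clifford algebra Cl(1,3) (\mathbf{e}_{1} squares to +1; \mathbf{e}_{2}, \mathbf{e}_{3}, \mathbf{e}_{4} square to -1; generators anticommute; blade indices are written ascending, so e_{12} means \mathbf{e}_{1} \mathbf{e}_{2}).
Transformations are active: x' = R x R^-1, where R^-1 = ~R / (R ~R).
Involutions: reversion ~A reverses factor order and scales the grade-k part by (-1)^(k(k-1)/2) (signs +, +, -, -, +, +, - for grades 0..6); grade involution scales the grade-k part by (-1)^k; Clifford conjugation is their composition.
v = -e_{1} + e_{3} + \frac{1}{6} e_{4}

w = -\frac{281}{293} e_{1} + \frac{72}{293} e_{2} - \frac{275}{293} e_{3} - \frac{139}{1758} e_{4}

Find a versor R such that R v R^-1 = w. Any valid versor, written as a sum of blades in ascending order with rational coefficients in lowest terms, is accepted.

Since q(v) = q(w) = -\frac{1}{36}, the sum R = v + w = -\frac{574}{293} e_{1} + \frac{72}{293} e_{2} + \frac{18}{293} e_{3} + \frac{77}{879} e_{4} does the job whenever invertible.
Answer: -\frac{574}{293} e_{1} + \frac{72}{293} e_{2} + \frac{18}{293} e_{3} + \frac{77}{879} e_{4}


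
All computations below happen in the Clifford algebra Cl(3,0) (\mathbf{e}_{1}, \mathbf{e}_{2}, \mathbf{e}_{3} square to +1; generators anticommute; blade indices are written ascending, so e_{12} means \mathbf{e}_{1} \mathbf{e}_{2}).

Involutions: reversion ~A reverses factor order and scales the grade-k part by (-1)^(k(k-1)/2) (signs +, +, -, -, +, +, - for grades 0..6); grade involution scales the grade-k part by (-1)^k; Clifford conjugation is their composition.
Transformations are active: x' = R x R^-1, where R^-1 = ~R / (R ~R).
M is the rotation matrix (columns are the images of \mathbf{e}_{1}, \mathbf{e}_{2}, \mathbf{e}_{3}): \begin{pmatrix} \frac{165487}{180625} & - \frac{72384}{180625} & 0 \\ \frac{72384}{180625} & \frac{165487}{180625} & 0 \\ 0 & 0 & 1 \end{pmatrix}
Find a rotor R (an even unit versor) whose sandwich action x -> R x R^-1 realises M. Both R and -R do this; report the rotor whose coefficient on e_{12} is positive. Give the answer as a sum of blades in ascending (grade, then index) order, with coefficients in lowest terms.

Method: write R = a + b12*e_{12} + b13*e_{13} + b23*e_{23} with a^2 + b12^2 + b13^2 + b23^2 = 1 (so R^-1 = ~R). Expanding the columns R e_j ~R gives tr M = 4a^2 - 1 and, from the antisymmetric part, M21 - M12 = -4a*b12, M13 - M31 = 4a*b13, M32 - M23 = -4a*b23.
Here tr M = \frac{511599}{180625}, so a^2 = (1 + tr M)/4 = \frac{173056}{180625} and a = ±\frac{416}{425}. Taking a = \frac{416}{425}: M21 - M12 = \frac{144768}{180625}, M13 - M31 = 0, M32 - M23 = 0, giving b12 = -\frac{87}{425}, b13 = 0, b23 = 0, i.e. R = \frac{416}{425} - \frac{87}{425} e_{12}.
Its e_{12} coefficient is negative, so report the other preimage -R.
Answer: -\frac{416}{425} + \frac{87}{425} e_{12}. Key observation: the double cover Spin(3) -> SO(3) sends R and -R to the same matrix (trace \frac{511599}{180625} here), so the stated sign of the e_{12} coefficient is what selects one sheet.


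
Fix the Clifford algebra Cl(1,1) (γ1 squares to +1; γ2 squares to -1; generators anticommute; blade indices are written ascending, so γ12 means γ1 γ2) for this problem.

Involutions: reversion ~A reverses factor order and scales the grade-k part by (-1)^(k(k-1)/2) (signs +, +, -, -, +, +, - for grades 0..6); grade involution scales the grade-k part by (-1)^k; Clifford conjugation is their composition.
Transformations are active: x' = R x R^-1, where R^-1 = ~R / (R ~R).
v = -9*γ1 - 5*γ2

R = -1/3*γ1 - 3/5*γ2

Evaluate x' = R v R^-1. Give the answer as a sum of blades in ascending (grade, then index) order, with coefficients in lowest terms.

~R = -1/3*γ1 - 3/5*γ2, and R ~R = -56/225, so R^-1 = ~R / (-56/225).
R v = -56/15*γ12
Answer: 9*γ1 + 5*γ2


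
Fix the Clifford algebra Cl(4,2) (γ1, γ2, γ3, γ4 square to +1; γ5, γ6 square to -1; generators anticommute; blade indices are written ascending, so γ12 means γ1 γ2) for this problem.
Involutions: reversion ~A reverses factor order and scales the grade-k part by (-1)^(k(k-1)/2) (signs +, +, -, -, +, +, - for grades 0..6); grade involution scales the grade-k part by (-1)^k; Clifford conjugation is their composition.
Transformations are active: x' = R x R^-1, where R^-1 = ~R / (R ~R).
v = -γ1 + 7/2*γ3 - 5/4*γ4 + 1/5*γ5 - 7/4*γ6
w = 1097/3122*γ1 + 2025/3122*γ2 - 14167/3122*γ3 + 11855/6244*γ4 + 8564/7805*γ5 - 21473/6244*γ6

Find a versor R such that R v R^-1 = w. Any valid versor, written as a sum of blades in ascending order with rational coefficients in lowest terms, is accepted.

Equal squares first: v^2 = w^2 = 1171/100. Then v + w = -2025/3122*γ1 + 2025/3122*γ2 - 1620/1561*γ3 + 2025/3122*γ4 + 2025/1561*γ5 - 8100/1561*γ6 is a versor taking v to w, provided it is invertible.
Answer: -2025/3122*γ1 + 2025/3122*γ2 - 1620/1561*γ3 + 2025/3122*γ4 + 2025/1561*γ5 - 8100/1561*γ6


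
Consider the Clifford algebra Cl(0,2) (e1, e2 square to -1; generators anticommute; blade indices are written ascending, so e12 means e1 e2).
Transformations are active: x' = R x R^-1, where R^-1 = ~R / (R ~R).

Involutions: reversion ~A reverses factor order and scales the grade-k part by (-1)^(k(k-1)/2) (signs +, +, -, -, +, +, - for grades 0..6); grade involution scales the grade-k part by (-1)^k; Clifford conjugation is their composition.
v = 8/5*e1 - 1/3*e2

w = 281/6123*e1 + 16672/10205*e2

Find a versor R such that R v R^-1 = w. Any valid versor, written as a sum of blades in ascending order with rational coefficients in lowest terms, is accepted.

Sketch: the shared square -601/225 makes R = v + w = 50389/30615*e1 + 39811/30615*e2 the natural versor; its sandwich fixes that direction, negates (v - w)/2, and sends v to w.
Answer: 50389/30615*e1 + 39811/30615*e2


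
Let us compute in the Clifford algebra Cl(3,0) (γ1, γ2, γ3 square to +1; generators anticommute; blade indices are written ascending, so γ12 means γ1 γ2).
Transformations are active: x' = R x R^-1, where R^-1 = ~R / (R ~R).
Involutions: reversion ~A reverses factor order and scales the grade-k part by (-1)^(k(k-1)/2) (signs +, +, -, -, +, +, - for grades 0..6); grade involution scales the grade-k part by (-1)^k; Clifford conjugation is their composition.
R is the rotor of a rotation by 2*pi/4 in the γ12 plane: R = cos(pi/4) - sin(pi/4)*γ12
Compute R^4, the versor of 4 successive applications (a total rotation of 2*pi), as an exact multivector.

Rotor phase runs at HALF the rotation angle; powers of one rotor simply add phase, so after 4 steps in γ12 the phase is 4*pi/4 = pi and R^4 = cos(pi) - sin(pi)*γ12.
cos(pi) = -1 and sin(pi) = 0, so R^4 = -1. The total rotation 2*pi is 1 full turn, so every vector returns to itself, yet the rotor is -1, on the OTHER sheet of the double cover (an odd number of 2*pi turns).
Answer: -1


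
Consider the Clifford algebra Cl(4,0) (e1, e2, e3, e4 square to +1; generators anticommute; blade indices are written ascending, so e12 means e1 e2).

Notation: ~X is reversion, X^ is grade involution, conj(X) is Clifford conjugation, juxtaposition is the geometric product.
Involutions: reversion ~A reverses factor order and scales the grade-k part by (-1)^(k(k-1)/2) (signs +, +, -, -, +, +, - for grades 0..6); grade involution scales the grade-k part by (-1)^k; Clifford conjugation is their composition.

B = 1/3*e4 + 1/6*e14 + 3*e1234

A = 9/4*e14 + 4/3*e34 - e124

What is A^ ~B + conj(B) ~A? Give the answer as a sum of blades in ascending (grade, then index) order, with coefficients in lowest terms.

first term: 3/8 + 3/4*e1 - 1/6*e2 + 31/9*e3 - 11/3*e12 - 2/9*e13 - 27/4*e23
second term: -3/8 - 3/4*e1 - 1/6*e2 - 31/9*e3 + 11/3*e12 - 2/9*e13 + 27/4*e23
Answer: -1/3*e2 - 4/9*e13


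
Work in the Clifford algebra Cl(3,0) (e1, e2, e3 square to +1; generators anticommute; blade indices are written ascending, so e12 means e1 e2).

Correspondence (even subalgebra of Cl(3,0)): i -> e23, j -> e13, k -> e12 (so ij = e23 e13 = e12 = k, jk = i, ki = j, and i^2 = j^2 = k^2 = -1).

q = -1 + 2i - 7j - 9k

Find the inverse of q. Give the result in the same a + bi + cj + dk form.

In blades: q = -1 - 9*e12 - 7*e13 + 2*e23.
With qbar = -1 + 9*e12 + 7*e13 - 2*e23 (scalar fixed, mapped units negated), q qbar = 135 (the sum of squared coefficients), so q^-1 = qbar / (135) = -1/135 + 1/15*e12 + 7/135*e13 - 2/135*e23; translating back:
Answer: -1/135 - 2/135*i + 7/135*j + 1/15*k


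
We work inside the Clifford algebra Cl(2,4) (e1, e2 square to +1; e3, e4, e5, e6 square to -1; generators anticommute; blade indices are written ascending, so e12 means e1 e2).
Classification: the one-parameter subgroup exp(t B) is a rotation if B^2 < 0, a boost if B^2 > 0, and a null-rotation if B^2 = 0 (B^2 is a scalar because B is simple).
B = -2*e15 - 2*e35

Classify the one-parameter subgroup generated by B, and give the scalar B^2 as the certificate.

B^2 term by term: the squares give (-2)^2*(e15)^2 + (-2)^2*(e35)^2 = 4*(+1) + 4*(-1) = 0 (each basis 2-blade squares to minus the product of its generators' squares); cross terms between blades sharing an index anticommute and cancel. So B^2 = 0.
Answer: null-rotation, certificate B^2 = 0. B^2 = 0 is basis-independent, so its sign is the whole story.


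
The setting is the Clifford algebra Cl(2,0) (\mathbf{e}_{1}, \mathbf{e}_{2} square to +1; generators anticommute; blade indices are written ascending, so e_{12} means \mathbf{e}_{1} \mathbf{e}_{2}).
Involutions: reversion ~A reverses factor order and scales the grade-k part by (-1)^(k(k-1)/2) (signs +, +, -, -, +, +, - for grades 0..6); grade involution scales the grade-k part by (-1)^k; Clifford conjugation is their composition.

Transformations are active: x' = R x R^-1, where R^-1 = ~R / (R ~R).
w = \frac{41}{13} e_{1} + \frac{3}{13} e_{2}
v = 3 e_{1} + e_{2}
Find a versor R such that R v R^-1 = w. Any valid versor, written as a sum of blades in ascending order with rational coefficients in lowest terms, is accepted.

Why this works: both vectors square to 10, so q(v) = q(w) and R = v + w = \frac{80}{13} e_{1} + \frac{16}{13} e_{2} carries v to w — its own direction survives, the complement (v - w)/2 flips.
Answer: \frac{80}{13} e_{1} + \frac{16}{13} e_{2}


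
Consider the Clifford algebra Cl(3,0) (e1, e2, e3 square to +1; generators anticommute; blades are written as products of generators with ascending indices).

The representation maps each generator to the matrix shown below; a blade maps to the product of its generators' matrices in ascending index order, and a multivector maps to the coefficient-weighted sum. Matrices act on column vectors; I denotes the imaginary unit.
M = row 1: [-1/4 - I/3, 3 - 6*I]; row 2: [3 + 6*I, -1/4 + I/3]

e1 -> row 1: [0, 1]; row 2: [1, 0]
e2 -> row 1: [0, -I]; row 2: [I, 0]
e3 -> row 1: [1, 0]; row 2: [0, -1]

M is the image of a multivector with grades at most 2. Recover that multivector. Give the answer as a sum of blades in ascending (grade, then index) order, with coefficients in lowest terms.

Method: 1, rho(e1), rho(e2), rho(e3) form a trace-orthogonal basis of the 2x2 complex matrices (tr(X Y) = 2 if X = Y, else 0), so M = m0*1 + m1*rho(e1) + m2*rho(e2) + m3*rho(e3) with m0 = tr(M)/2 = -1/4, m1 = tr(M rho(e1))/2 = 3, m2 = tr(M rho(e2))/2 = 6, m3 = tr(M rho(e3))/2 = -I/3.
Multiplying table entries, the bivector images are rho(e1 e2) = I*rho(e3), rho(e1 e3) = -I*rho(e2), rho(e2 e3) = I*rho(e1); with real blade coefficients the real parts of m0..m3 are the coefficients of 1, e1, e2, e3 and the imaginary parts give the bivectors (e2 e3: Im m1, e1 e3: -Im m2, e1 e2: Im m3).
Answer: -1/4 + 3*e1 + 6*e2 - 1/3*e1 e2


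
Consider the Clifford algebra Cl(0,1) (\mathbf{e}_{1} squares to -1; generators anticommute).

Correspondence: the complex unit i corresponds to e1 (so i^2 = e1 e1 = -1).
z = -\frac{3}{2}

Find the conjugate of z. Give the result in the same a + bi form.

In blades: z = -\frac{3}{2}.
Conjugation here is Clifford conjugation: the scalar is fixed and the grade-1 and grade-2 blades all flip sign, giving -\frac{3}{2}; translating back:
Answer: -\frac{3}{2}


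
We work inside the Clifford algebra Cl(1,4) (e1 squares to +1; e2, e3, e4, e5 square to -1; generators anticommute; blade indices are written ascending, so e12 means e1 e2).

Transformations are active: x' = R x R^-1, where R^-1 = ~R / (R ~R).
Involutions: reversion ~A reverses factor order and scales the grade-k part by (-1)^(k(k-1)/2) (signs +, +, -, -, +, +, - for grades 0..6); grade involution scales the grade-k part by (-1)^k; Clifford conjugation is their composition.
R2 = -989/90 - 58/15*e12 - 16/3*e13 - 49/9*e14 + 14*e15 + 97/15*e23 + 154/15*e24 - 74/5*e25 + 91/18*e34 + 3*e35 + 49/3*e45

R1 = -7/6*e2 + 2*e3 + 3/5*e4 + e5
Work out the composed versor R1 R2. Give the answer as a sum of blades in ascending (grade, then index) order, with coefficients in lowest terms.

Distribute over the terms of R1 (each basis-blade product reordered to ascending indices, repeated generators contracted through their squares):
(-7/6*e2) R2 = 203/45*e1 + 6923/540*e2 + 679/90*e3 + 539/45*e4 - 259/15*e5 - 56/9*e123 - 343/54*e124 + 49/3*e125 - 637/108*e234 - 7/2*e235 - 343/18*e245
(2*e3) R2 = -32/3*e1 + 194/15*e2 - 989/45*e3 - 91/9*e4 - 6*e5 - 116/15*e123 + 98/9*e134 - 28*e135 - 308/15*e234 + 148/5*e235 + 98/3*e345
(3/5*e4) R2 = -49/15*e1 + 154/25*e2 + 91/30*e3 - 989/150*e4 - 49/5*e5 - 58/25*e124 - 16/5*e134 - 42/5*e145 + 97/25*e234 + 222/25*e245 - 9/5*e345
(e5) R2 = 14*e1 - 74/5*e2 + 3*e3 + 49/3*e4 - 989/90*e5 - 58/15*e125 - 16/3*e135 - 49/9*e145 + 97/15*e235 + 154/15*e245 + 91/18*e345
Summing the partial products and collecting blades:
Answer: 206/45*e1 + 46207/2700*e2 - 42/5*e3 + 1741/150*e4 - 793/18*e5 - 628/45*e123 - 11707/1350*e124 + 187/15*e125 + 346/45*e134 - 100/3*e135 - 623/45*e145 - 60889/2700*e234 + 977/30*e235 + 41/450*e245 + 3233/90*e345


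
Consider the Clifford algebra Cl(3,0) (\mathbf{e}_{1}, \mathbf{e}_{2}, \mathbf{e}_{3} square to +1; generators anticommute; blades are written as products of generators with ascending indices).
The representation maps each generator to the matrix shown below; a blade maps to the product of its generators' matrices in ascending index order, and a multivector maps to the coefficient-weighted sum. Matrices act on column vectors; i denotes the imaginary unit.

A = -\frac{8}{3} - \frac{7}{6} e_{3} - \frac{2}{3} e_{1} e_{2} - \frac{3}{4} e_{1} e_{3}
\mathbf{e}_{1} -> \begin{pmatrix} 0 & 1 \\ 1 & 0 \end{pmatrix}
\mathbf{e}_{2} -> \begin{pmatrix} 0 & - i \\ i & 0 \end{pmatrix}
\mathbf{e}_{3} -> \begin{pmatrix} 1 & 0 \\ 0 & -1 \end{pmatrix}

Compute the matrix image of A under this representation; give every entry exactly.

Bivector images (products of the table entries): rho(e_{1} e_{2}) = rho(\mathbf{e}_{1})rho(\mathbf{e}_{2}) = \begin{pmatrix} i & 0 \\ 0 & - i \end{pmatrix}; rho(e_{1} e_{3}) = rho(\mathbf{e}_{1})rho(\mathbf{e}_{3}) = \begin{pmatrix} 0 & -1 \\ 1 & 0 \end{pmatrix}.
M = (-\frac{8}{3})*1 + (-\frac{7}{6})*rho(e_{3}) + (-\frac{2}{3})*rho(e_{1} e_{2}) + (-\frac{3}{4})*rho(e_{1} e_{3}), summed entrywise (1 is the identity matrix):
Answer: \begin{pmatrix} - \frac{23}{6} - \frac{2 i}{3} & \frac{3}{4} \\ - \frac{3}{4} & - \frac{3}{2} + \frac{2 i}{3} \end{pmatrix}


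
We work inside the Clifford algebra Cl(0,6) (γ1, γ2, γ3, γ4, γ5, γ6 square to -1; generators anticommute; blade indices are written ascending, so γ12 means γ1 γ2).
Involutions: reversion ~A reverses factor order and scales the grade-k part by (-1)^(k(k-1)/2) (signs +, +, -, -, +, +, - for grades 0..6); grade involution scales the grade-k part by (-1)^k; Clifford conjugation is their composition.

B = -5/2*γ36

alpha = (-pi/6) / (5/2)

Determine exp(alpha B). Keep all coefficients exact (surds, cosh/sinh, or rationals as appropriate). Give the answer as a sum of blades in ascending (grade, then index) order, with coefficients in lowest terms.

B^2 = (-5/2)^2*(γ36)^2 = 25/4*(-1) = -25/4 (a basis 2-blade squares to minus the product of its generators' squares).
B^2 = -25/4 — since the square is negative, the closed form is circular: l = 5/2, alpha*l = -pi/6, so exp(alpha B) = cos(-pi/6) + (sin(-pi/6)/(5/2))*B = sqrt(3)/2 + (-1/5)*B.
Answer: sqrt(3)/2 + 1/2*γ36


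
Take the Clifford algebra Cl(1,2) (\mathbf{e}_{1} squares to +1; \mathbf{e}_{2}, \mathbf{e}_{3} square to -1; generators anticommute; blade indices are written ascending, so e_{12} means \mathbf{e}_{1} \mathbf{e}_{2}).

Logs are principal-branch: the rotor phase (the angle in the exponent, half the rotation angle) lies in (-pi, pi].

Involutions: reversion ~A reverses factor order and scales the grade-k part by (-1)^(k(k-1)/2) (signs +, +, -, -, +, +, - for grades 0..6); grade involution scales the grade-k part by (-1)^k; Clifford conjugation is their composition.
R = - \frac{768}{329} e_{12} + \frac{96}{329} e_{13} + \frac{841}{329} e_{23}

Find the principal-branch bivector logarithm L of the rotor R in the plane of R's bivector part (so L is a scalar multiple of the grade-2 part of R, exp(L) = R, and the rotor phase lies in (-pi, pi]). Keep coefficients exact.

The scalar part of R is 0, which pins the rotor phase on the principal branch; dividing the bivector part by the sine of that phase recovers the unit plane, and L is the phase times that plane.
Concretely: cos(phase) = 0 gives phase = ±\frac{\pi}{2}, and since phase/sin(phase) is even the sign is immaterial: L = (phase/sin(phase)) * <R>_2 = (\frac{\pi}{2}) * <R>_2.
Answer: - \frac{384 \pi}{329} e_{12} + \frac{48 \pi}{329} e_{13} + \frac{841 \pi}{658} e_{23}


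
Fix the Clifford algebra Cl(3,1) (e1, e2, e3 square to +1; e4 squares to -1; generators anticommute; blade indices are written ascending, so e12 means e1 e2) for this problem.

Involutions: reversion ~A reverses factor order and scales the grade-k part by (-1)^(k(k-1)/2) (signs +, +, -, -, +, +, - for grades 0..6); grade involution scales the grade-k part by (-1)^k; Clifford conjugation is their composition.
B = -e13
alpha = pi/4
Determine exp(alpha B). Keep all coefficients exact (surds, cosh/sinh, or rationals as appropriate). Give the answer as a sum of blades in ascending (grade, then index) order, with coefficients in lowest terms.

B^2 = (-1)^2*(e13)^2 = 1*(-1) = -1 (a basis 2-blade squares to minus the product of its generators' squares).
B^2 = -1 — B^2 < 0, so the exponential closes trigonometrically: l = 1, alpha*l = pi/4, so exp(alpha B) = cos(pi/4) + (sin(pi/4)/1)*B = sqrt(2)/2 + (sqrt(2)/2)*B.
Answer: sqrt(2)/2 - sqrt(2)/2*e13


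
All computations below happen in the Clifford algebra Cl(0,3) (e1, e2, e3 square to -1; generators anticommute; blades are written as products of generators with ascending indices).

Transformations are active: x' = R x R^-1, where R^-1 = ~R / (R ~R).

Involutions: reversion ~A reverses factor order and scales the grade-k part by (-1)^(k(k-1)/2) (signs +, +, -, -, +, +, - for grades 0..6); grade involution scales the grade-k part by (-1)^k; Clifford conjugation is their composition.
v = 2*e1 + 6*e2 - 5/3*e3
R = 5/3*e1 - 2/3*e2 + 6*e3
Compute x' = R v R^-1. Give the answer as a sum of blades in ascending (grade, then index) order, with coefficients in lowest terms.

~R = 5/3*e1 - 2/3*e2 + 6*e3, and R ~R = -353/9, so R^-1 = ~R / (-353/9).
R v = 32/3 + 34/3*e1 e2 - 133/9*e1 e3 - 314/9*e2 e3
Answer: -1026/353*e1 - 1990/353*e2 - 1691/1059*e3


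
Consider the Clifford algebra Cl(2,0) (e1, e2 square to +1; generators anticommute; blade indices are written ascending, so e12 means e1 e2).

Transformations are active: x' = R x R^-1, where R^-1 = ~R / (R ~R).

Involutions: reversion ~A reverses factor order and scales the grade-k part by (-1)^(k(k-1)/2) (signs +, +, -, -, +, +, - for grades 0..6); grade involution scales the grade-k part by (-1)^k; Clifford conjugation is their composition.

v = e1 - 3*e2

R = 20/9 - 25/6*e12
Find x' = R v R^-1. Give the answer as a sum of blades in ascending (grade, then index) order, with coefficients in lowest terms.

~R = 20/9 + 25/6*e12, and R ~R = 7225/324, so R^-1 = ~R / (7225/324).
R v = 265/18*e1 - 5/2*e2
Answer: 559/289*e1 + 723/289*e2


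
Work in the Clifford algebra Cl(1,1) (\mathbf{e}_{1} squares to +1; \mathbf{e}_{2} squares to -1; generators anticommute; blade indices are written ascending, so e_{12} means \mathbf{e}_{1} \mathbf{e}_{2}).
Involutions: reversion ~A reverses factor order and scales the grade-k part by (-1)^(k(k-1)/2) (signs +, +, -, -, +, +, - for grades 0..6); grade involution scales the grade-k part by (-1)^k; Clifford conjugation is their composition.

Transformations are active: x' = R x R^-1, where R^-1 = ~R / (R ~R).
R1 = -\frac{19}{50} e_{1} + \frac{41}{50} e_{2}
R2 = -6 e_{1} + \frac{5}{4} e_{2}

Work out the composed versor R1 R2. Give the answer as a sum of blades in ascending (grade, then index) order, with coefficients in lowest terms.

Distribute over the terms of R1 (each basis-blade product reordered to ascending indices, repeated generators contracted through their squares):
(-\frac{19}{50} e_{1}) R2 = \frac{57}{25} - \frac{19}{40} e_{12}
(\frac{41}{50} e_{2}) R2 = -\frac{41}{40} + \frac{123}{25} e_{12}
Summing the partial products and collecting blades:
Answer: \frac{251}{200} + \frac{889}{200} e_{12}


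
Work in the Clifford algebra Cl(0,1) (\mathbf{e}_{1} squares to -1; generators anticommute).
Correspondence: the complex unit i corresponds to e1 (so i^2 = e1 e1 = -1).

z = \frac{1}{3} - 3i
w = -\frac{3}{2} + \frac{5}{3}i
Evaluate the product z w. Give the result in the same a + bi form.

In blades: z = \frac{1}{3} - 3 e_{1}, w = -\frac{3}{2} + \frac{5}{3} e_{1}.
Distribute z over w term by term (generator squares from the signature, products reordered to ascending indices): (\frac{1}{3})*w = -\frac{1}{2} + \frac{5}{9} e_{1}; (-3 e_{1})*w = 5 + \frac{9}{2} e_{1}.
Sum: \frac{9}{2} + \frac{91}{18} e_{1}; translating back through the correspondence:
Answer: \frac{9}{2} + \frac{91}{18}i


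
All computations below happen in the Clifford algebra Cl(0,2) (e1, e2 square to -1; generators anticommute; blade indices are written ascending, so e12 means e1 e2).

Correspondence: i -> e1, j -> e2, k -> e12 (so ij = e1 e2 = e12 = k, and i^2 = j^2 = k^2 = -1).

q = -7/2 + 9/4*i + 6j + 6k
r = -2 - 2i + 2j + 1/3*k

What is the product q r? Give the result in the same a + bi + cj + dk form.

In blades: q = -7/2 + 9/4*e1 + 6*e2 + 6*e12, r = -2 - 2*e1 + 2*e2 + 1/3*e12.
Distribute q over r term by term (generator squares from the signature, products reordered to ascending indices): (-7/2)*r = 7 + 7*e1 - 7*e2 - 7/6*e12; (9/4*e1)*r = 9/2 - 9/2*e1 - 3/4*e2 + 9/2*e12; (6*e2)*r = -12 + 2*e1 - 12*e2 + 12*e12; (6*e12)*r = -2 - 12*e1 - 12*e2 - 12*e12.
Sum: -5/2 - 15/2*e1 - 127/4*e2 + 10/3*e12; translating back through the correspondence:
Answer: -5/2 - 15/2*i - 127/4*j + 10/3*k


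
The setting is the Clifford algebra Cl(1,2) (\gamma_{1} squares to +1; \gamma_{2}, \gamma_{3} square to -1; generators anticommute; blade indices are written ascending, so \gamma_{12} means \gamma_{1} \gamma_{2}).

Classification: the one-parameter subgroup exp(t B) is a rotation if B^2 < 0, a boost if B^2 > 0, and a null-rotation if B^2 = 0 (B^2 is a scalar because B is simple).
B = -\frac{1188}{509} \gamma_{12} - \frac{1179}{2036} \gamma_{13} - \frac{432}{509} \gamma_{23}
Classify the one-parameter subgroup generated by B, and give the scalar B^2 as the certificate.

B^2 term by term: the squares give (-\frac{1188}{509})^2*(\gamma_{12})^2 + (-\frac{1179}{2036})^2*(\gamma_{13})^2 + (-\frac{432}{509})^2*(\gamma_{23})^2 = \frac{1411344}{259081}*(+1) + \frac{1390041}{4145296}*(+1) + \frac{186624}{259081}*(-1) = \frac{81}{16} (each basis 2-blade squares to minus the product of its generators' squares); cross terms between blades sharing an index anticommute and cancel. So B^2 = \frac{81}{16}.
Answer: boost, certificate B^2 = \frac{81}{16}. Because \frac{81}{16} is invariant under every versor sandwich, the classification follows from its sign alone.


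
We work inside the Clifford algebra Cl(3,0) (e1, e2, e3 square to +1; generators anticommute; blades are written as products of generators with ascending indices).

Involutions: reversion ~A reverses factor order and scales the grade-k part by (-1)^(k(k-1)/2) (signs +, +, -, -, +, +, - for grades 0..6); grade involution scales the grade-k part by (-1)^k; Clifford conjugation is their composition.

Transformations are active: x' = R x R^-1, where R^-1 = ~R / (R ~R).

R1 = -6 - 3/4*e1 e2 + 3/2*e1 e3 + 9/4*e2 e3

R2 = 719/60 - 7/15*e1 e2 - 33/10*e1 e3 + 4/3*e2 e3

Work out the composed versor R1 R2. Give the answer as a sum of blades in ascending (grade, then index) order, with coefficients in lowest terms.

Distribute over the terms of R1 (each basis-blade product reordered to ascending indices, repeated generators contracted through their squares):
(-6) R2 = -719/10 + 14/5*e1 e2 + 99/5*e1 e3 - 8*e2 e3
(-3/4*e1 e2) R2 = -7/20 - 719/80*e1 e2 - e1 e3 - 99/40*e2 e3
(3/2*e1 e3) R2 = 99/20 - 2*e1 e2 + 719/40*e1 e3 - 7/10*e2 e3
(9/4*e2 e3) R2 = -3 - 297/40*e1 e2 + 21/20*e1 e3 + 2157/80*e2 e3
Summing the partial products and collecting blades:
Answer: -703/10 - 1249/80*e1 e2 + 1513/40*e1 e3 + 1263/80*e2 e3


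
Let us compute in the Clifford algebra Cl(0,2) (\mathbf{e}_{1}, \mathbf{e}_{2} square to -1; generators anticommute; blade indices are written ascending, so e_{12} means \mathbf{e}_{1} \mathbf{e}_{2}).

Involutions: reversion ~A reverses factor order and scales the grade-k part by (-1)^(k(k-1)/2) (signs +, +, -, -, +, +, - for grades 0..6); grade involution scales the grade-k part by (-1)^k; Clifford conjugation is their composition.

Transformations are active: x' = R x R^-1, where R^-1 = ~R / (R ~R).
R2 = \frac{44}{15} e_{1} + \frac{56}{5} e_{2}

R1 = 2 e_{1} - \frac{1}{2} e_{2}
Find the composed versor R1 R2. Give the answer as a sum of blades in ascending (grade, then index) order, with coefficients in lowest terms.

Distribute over the terms of R1 (each basis-blade product reordered to ascending indices, repeated generators contracted through their squares):
(2 e_{1}) R2 = -\frac{88}{15} + \frac{112}{5} e_{12}
(-\frac{1}{2} e_{2}) R2 = \frac{28}{5} + \frac{22}{15} e_{12}
Summing the partial products and collecting blades:
Answer: -\frac{4}{15} + \frac{358}{15} e_{12}


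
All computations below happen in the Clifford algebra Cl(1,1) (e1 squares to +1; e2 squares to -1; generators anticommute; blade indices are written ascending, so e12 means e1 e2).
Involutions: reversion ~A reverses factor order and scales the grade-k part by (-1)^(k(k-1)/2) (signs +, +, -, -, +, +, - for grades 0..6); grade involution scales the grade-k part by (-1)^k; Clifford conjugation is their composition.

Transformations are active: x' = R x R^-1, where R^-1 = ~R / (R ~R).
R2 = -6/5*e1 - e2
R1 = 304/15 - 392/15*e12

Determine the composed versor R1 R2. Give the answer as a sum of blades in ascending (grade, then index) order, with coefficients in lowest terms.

Distribute over the terms of R1 (each basis-blade product reordered to ascending indices, repeated generators contracted through their squares):
(304/15) R2 = -608/25*e1 - 304/15*e2
(-392/15*e12) R2 = -392/15*e1 - 784/25*e2
Summing the partial products and collecting blades:
Answer: -3784/75*e1 - 3872/75*e2


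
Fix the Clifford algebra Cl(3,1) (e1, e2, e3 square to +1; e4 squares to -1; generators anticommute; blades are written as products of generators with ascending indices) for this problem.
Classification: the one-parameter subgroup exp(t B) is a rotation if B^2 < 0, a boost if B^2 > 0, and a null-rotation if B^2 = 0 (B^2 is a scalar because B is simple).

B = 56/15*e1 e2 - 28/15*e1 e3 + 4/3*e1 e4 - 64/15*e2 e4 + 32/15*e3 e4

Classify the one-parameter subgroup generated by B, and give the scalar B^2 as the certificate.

B^2 term by term: the squares give (56/15)^2*(e1 e2)^2 + (-28/15)^2*(e1 e3)^2 + (4/3)^2*(e1 e4)^2 + (-64/15)^2*(e2 e4)^2 + (32/15)^2*(e3 e4)^2 = 3136/225*(-1) + 784/225*(-1) + 16/9*(+1) + 4096/225*(+1) + 1024/225*(+1) = 64/9 (each basis 2-blade squares to minus the product of its generators' squares); cross terms between blades sharing an index anticommute and cancel; the commuting (index-disjoint) pairs give grade-4 terms 2*c*c'*(blade product), which cancel blade by blade — e1 e2 e3 e4: 3584/225 - 3584/225 = 0 — confirming B is simple. So B^2 = 64/9.
Answer: boost, certificate B^2 = 64/9. The invariant at work: B^2 = 64/9 is unchanged by conjugation, hence its sign classifies the subgroup whatever basis B is written in.
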